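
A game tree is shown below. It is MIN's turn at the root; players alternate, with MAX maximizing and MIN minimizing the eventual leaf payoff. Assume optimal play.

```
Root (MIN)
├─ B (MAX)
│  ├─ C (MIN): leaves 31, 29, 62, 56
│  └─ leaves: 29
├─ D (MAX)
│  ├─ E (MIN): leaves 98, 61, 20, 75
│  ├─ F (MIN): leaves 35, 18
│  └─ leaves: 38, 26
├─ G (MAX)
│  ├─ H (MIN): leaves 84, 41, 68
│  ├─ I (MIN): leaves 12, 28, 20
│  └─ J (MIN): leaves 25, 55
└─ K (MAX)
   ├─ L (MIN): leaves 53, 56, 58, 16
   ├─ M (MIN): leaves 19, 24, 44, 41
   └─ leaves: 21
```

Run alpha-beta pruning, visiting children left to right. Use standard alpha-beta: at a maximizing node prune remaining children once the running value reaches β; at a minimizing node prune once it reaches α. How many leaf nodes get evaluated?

24

C [α=-∞,β=+∞]: v=29
B [α=-∞,β=+∞]: v=29
E [α=-∞,β=29]: v=20
F [α=20,β=29]: v=18
D [α=-∞,β=29]: v=38 after child 3 ≥ β → β-cutoff, skip 1
H [α=-∞,β=29]: v=41
G [α=-∞,β=29]: v=41 after child 1 ≥ β → β-cutoff, skip 2
L [α=-∞,β=29]: v=16
M [α=16,β=29]: v=19
K [α=-∞,β=29]: v=21
Root [α=-∞,β=+∞]: v=21
Leaves evaluated: 24 of 30.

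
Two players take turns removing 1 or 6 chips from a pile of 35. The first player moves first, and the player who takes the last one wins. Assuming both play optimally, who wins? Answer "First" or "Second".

Compute winning (W) and losing (L) positions by backward induction:
i:   0  1  2  3  4  5  6  7  8  9 10 11 12 13 14 15 16 17 18 19 20 21 22 23 24 25 26 27 28 29 30 31 32 33 34 35
     L  W  L  W  L  W  W  L  W  L  W  L  W  W  L  W  L  W  L  W  W  L  W  L  W  L  W  W  L  W  L  W  L  W  W  L
Position 35 is L, so the second player wins.

Second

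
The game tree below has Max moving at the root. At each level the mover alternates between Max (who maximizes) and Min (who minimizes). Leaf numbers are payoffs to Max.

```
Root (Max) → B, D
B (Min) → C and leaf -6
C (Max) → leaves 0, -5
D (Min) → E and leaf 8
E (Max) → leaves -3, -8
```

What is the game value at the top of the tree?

-3

C (Max): max(0, -5) = 0
B (Min): min(0, -6) = -6
E (Max): max(-3, -8) = -3
D (Min): min(-3, 8) = -3
Root (Max): max(-6, -3) = -3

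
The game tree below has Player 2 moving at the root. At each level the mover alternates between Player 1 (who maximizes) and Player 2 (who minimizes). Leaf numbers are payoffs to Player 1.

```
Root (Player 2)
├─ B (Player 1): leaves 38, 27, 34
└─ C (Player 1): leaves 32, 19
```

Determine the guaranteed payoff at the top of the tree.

32

B (Player 1): max(38, 27, 34) = 38
C (Player 1): max(32, 19) = 32
Root (Player 2): min(38, 32) = 32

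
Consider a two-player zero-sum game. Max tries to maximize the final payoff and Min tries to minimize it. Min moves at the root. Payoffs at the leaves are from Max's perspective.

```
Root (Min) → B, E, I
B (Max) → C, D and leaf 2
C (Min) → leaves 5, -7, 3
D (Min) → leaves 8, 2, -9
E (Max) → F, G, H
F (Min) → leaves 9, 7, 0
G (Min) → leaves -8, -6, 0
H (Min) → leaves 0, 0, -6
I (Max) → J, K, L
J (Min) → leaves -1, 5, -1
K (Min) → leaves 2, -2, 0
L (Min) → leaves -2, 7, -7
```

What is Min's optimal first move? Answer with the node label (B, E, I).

I

C (Min): min(5, -7, 3) = -7
D (Min): min(8, 2, -9) = -9
B (Max): max(-7, -9, 2) = 2
F (Min): min(9, 7, 0) = 0
G (Min): min(-8, -6, 0) = -8
H (Min): min(0, 0, -6) = -6
E (Max): max(0, -8, -6) = 0
J (Min): min(-1, 5, -1) = -1
K (Min): min(2, -2, 0) = -2
L (Min): min(-2, 7, -7) = -7
I (Max): max(-1, -2, -7) = -1
Root (Min): min(2, 0, -1) = -1
Min picks the child with the lowest value: I (value -1).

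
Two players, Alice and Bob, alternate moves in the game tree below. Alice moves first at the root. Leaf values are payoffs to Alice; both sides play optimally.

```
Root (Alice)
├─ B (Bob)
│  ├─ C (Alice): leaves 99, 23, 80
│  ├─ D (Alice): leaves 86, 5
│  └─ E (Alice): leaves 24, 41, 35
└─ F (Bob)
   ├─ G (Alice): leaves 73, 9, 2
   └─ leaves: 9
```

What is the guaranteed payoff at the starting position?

C (Alice): max(99, 23, 80) = 99
D (Alice): max(86, 5) = 86
E (Alice): max(24, 41, 35) = 41
B (Bob): min(99, 86, 41) = 41
G (Alice): max(73, 9, 2) = 73
F (Bob): min(73, 9) = 9
Root (Alice): max(41, 9) = 41

41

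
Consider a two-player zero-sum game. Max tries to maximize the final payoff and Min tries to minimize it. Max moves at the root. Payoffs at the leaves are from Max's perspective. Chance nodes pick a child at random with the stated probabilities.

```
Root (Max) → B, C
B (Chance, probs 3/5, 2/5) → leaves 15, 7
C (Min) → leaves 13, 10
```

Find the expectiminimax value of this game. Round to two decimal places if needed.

B (Chance): 3/5·15 + 2/5·7 = 11.8
C (Min): min(13, 10) = 10
Root (Max): max(11.8, 10) = 11.8

11.8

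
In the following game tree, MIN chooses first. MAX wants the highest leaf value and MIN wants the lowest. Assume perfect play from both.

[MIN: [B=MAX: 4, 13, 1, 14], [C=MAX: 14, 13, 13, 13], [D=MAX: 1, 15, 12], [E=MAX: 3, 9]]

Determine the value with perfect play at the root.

9

B (MAX): max(4, 13, 1, 14) = 14
C (MAX): max(14, 13, 13, 13) = 14
D (MAX): max(1, 15, 12) = 15
E (MAX): max(3, 9) = 9
Root (MIN): min(14, 14, 15, 9) = 9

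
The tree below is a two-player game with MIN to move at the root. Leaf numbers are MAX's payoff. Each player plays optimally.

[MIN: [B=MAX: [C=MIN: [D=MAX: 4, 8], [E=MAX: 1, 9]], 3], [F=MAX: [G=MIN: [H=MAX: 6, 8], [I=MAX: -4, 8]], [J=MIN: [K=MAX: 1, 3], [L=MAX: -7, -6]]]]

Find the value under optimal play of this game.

8

D (MAX): max(4, 8) = 8
E (MAX): max(1, 9) = 9
C (MIN): min(8, 9) = 8
B (MAX): max(8, 3) = 8
H (MAX): max(6, 8) = 8
I (MAX): max(-4, 8) = 8
G (MIN): min(8, 8) = 8
K (MAX): max(1, 3) = 3
L (MAX): max(-7, -6) = -6
J (MIN): min(3, -6) = -6
F (MAX): max(8, -6) = 8
Root (MIN): min(8, 8) = 8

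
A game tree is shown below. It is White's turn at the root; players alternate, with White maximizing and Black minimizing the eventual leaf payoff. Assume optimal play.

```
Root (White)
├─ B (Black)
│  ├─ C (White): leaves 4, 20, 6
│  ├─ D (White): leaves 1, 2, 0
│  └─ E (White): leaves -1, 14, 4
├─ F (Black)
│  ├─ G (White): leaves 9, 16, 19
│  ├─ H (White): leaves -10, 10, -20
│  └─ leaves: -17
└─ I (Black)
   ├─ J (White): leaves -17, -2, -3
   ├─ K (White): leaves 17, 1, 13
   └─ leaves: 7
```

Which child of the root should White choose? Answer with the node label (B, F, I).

C (White): max(4, 20, 6) = 20
D (White): max(1, 2, 0) = 2
E (White): max(-1, 14, 4) = 14
B (Black): min(20, 2, 14) = 2
G (White): max(9, 16, 19) = 19
H (White): max(-10, 10, -20) = 10
F (Black): min(19, 10, -17) = -17
J (White): max(-17, -2, -3) = -2
K (White): max(17, 1, 13) = 17
I (Black): min(-2, 17, 7) = -2
Root (White): max(2, -17, -2) = 2
White picks the child with the highest value: B (value 2).

B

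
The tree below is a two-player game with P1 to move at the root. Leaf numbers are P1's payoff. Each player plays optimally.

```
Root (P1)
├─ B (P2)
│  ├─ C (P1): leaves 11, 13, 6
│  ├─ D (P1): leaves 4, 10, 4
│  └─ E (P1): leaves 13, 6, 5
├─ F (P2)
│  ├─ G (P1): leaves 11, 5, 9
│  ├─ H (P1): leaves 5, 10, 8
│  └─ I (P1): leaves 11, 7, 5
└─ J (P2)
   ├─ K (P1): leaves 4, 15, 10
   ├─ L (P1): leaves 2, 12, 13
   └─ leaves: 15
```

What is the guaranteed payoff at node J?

13

K: max(4, 15, 10) = 15
L: max(2, 12, 13) = 13
J: min(15, 13, 15) = 13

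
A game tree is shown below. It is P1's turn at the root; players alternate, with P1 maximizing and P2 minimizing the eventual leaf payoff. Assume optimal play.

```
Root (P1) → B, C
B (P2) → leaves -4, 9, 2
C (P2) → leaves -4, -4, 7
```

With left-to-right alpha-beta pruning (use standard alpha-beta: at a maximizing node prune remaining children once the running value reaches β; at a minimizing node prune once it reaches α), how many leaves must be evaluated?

B [α=-∞,β=+∞]: v=-4
C [α=-4,β=+∞]: v=-4 after child 1 ≤ α → α-cutoff, skip 2
Root [α=-∞,β=+∞]: v=-4
Leaves evaluated: 4 of 6.

4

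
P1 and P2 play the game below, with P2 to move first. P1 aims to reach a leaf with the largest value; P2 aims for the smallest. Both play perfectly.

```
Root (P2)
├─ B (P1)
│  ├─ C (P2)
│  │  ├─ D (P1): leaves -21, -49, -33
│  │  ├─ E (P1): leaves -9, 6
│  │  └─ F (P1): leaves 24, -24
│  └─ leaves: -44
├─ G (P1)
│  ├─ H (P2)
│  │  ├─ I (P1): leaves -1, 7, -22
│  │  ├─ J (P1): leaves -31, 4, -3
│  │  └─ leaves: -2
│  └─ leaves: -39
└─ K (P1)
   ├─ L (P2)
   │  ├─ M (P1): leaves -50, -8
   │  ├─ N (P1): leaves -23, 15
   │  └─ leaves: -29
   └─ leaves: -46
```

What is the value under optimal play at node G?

I: max(-1, 7, -22) = 7
J: max(-31, 4, -3) = 4
H: min(7, 4, -2) = -2
G: max(-2, -39) = -2

-2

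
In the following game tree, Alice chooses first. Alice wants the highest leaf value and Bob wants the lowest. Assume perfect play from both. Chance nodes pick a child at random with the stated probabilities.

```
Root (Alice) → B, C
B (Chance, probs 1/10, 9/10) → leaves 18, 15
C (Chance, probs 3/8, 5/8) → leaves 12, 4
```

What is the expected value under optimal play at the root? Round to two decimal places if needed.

B (Chance): 1/10·18 + 9/10·15 = 15.3
C (Chance): 3/8·12 + 5/8·4 = 7
Root (Alice): max(15.3, 7) = 15.3

15.3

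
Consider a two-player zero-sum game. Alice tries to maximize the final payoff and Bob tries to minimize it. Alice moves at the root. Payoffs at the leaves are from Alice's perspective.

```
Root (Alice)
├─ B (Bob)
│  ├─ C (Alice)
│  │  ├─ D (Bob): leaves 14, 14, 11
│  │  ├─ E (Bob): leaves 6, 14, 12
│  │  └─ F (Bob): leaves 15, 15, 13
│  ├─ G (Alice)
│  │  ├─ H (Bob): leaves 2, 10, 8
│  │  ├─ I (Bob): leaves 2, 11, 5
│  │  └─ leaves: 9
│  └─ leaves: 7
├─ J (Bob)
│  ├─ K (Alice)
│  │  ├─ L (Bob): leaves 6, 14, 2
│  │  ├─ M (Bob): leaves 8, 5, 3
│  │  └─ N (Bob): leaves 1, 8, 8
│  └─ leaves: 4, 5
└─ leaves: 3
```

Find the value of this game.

7

D (Bob): min(14, 14, 11) = 11
E (Bob): min(6, 14, 12) = 6
F (Bob): min(15, 15, 13) = 13
C (Alice): max(11, 6, 13) = 13
H (Bob): min(2, 10, 8) = 2
I (Bob): min(2, 11, 5) = 2
G (Alice): max(2, 2, 9) = 9
B (Bob): min(13, 9, 7) = 7
L (Bob): min(6, 14, 2) = 2
M (Bob): min(8, 5, 3) = 3
N (Bob): min(1, 8, 8) = 1
K (Alice): max(2, 3, 1) = 3
J (Bob): min(3, 4, 5) = 3
Root (Alice): max(7, 3, 3) = 7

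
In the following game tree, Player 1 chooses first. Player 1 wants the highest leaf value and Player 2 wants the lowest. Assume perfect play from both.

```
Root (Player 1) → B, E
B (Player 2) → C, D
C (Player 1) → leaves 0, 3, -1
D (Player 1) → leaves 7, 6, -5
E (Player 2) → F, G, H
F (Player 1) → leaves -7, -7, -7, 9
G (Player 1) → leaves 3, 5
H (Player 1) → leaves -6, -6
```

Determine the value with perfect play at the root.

3

C (Player 1): max(0, 3, -1) = 3
D (Player 1): max(7, 6, -5) = 7
B (Player 2): min(3, 7) = 3
F (Player 1): max(-7, -7, -7, 9) = 9
G (Player 1): max(3, 5) = 5
H (Player 1): max(-6, -6) = -6
E (Player 2): min(9, 5, -6) = -6
Root (Player 1): max(3, -6) = 3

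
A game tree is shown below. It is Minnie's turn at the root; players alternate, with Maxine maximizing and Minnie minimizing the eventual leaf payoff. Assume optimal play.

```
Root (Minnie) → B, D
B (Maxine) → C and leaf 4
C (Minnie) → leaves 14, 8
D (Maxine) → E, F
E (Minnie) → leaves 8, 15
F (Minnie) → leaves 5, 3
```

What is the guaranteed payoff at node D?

8

E: min(8, 15) = 8
F: min(5, 3) = 3
D: max(8, 3) = 8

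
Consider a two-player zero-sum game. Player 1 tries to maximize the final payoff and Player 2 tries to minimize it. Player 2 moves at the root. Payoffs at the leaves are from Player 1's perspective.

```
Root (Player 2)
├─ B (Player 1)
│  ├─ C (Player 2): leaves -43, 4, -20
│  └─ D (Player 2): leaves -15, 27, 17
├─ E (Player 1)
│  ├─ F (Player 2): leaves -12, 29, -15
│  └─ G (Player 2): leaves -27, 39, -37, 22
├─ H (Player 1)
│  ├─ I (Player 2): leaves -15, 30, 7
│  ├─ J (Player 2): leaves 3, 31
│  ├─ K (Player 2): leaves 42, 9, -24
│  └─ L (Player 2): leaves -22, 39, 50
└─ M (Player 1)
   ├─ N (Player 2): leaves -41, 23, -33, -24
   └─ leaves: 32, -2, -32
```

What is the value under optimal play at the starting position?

C (Player 2): min(-43, 4, -20) = -43
D (Player 2): min(-15, 27, 17) = -15
B (Player 1): max(-43, -15) = -15
F (Player 2): min(-12, 29, -15) = -15
G (Player 2): min(-27, 39, -37, 22) = -37
E (Player 1): max(-15, -37) = -15
I (Player 2): min(-15, 30, 7) = -15
J (Player 2): min(3, 31) = 3
K (Player 2): min(42, 9, -24) = -24
L (Player 2): min(-22, 39, 50) = -22
H (Player 1): max(-15, 3, -24, -22) = 3
N (Player 2): min(-41, 23, -33, -24) = -41
M (Player 1): max(-41, 32, -2, -32) = 32
Root (Player 2): min(-15, -15, 3, 32) = -15

-15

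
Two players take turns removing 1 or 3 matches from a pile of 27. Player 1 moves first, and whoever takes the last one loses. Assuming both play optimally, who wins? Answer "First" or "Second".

Second

i:   0  1  2  3  4  5  6  7  8  9 10 11 12 13 14 15 16 17 18 19 20 21 22 23 24 25 26 27
     W  L  W  L  W  L  W  L  W  L  W  L  W  L  W  L  W  L  W  L  W  L  W  L  W  L  W  L
Position 27 is L, so the second player wins.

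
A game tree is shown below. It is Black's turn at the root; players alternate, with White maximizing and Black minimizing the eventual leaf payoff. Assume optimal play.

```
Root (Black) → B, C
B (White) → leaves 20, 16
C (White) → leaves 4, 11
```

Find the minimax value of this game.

B (White): max(20, 16) = 20
C (White): max(4, 11) = 11
Root (Black): min(20, 11) = 11

11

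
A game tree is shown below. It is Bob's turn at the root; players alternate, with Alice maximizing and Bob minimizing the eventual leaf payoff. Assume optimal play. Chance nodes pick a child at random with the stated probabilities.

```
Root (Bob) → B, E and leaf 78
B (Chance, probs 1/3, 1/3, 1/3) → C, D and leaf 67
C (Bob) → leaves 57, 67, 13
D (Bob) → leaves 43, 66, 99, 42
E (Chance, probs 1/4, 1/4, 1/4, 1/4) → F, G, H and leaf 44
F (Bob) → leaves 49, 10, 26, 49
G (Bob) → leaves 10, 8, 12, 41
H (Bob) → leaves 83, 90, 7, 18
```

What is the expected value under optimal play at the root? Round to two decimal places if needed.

17.25

C (Bob): min(57, 67, 13) = 13
D (Bob): min(43, 66, 99, 42) = 42
B (Chance): 1/3·13 + 1/3·42 + 1/3·67 = 40.67
F (Bob): min(49, 10, 26, 49) = 10
G (Bob): min(10, 8, 12, 41) = 8
H (Bob): min(83, 90, 7, 18) = 7
E (Chance): 1/4·10 + 1/4·8 + 1/4·7 + 1/4·44 = 17.25
Root (Bob): min(40.67, 17.25, 78) = 17.25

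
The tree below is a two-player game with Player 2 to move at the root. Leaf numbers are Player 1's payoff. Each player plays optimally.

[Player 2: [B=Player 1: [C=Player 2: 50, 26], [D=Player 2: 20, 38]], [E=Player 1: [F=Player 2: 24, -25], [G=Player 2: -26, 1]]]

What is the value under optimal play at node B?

C: min(50, 26) = 26
D: min(20, 38) = 20
B: max(26, 20) = 26

26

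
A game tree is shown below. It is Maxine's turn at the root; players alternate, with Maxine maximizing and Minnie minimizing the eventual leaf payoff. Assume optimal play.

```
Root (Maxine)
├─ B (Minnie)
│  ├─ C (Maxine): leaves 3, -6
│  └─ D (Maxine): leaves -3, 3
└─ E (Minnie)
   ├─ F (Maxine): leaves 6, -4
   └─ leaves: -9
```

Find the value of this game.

3

C (Maxine): max(3, -6) = 3
D (Maxine): max(-3, 3) = 3
B (Minnie): min(3, 3) = 3
F (Maxine): max(6, -4) = 6
E (Minnie): min(6, -9) = -9
Root (Maxine): max(3, -9) = 3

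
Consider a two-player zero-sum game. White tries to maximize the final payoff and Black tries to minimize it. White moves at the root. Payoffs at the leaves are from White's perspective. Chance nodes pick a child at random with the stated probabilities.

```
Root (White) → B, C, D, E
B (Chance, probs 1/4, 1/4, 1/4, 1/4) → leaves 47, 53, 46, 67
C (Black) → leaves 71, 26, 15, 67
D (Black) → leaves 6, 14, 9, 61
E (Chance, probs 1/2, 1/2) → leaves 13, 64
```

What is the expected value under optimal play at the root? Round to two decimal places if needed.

53.25

B (Chance): 1/4·47 + 1/4·53 + 1/4·46 + 1/4·67 = 53.25
C (Black): min(71, 26, 15, 67) = 15
D (Black): min(6, 14, 9, 61) = 6
E (Chance): 1/2·13 + 1/2·64 = 38.5
Root (White): max(53.25, 15, 6, 38.5) = 53.25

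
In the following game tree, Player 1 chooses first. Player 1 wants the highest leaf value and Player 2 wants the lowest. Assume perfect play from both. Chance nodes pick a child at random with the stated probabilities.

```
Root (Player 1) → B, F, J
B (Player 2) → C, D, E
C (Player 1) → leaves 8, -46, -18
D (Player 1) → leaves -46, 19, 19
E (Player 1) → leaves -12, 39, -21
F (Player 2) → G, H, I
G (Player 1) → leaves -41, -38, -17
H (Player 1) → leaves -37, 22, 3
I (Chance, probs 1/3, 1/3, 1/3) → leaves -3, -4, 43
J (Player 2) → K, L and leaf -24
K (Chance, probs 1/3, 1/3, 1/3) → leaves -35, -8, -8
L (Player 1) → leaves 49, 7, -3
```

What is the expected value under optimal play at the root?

C (Player 1): max(8, -46, -18) = 8
D (Player 1): max(-46, 19, 19) = 19
E (Player 1): max(-12, 39, -21) = 39
B (Player 2): min(8, 19, 39) = 8
G (Player 1): max(-41, -38, -17) = -17
H (Player 1): max(-37, 22, 3) = 22
I (Chance): 1/3·-3 + 1/3·-4 + 1/3·43 = 12
F (Player 2): min(-17, 22, 12) = -17
K (Chance): 1/3·-35 + 1/3·-8 + 1/3·-8 = -17
L (Player 1): max(49, 7, -3) = 49
J (Player 2): min(-17, 49, -24) = -24
Root (Player 1): max(8, -17, -24) = 8

8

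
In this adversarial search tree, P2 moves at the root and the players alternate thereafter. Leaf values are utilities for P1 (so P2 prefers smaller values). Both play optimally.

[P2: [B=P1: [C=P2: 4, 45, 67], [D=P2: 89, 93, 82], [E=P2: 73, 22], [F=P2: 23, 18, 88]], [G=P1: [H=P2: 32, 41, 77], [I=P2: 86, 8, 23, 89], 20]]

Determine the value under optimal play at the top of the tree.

32

C (P2): min(4, 45, 67) = 4
D (P2): min(89, 93, 82) = 82
E (P2): min(73, 22) = 22
F (P2): min(23, 18, 88) = 18
B (P1): max(4, 82, 22, 18) = 82
H (P2): min(32, 41, 77) = 32
I (P2): min(86, 8, 23, 89) = 8
G (P1): max(32, 8, 20) = 32
Root (P2): min(82, 32) = 32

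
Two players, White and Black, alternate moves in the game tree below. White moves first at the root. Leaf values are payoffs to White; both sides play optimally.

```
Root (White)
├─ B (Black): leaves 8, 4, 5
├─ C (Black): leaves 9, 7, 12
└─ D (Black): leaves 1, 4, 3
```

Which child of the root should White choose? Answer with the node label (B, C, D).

C

B (Black): min(8, 4, 5) = 4
C (Black): min(9, 7, 12) = 7
D (Black): min(1, 4, 3) = 1
Root (White): max(4, 7, 1) = 7
White picks the child with the highest value: C (value 7).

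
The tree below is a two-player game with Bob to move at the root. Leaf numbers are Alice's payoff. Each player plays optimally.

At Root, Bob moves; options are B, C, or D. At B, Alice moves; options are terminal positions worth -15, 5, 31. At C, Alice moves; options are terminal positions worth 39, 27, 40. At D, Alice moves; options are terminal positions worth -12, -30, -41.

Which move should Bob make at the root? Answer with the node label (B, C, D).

D

B (Alice): max(-15, 5, 31) = 31
C (Alice): max(39, 27, 40) = 40
D (Alice): max(-12, -30, -41) = -12
Root (Bob): min(31, 40, -12) = -12
Bob picks the child with the lowest value: D (value -12).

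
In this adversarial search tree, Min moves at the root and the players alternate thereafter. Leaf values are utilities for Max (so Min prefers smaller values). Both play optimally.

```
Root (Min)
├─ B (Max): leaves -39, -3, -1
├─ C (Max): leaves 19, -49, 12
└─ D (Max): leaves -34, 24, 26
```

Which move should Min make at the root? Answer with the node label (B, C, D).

B

B (Max): max(-39, -3, -1) = -1
C (Max): max(19, -49, 12) = 19
D (Max): max(-34, 24, 26) = 26
Root (Min): min(-1, 19, 26) = -1
Min picks the child with the lowest value: B (value -1).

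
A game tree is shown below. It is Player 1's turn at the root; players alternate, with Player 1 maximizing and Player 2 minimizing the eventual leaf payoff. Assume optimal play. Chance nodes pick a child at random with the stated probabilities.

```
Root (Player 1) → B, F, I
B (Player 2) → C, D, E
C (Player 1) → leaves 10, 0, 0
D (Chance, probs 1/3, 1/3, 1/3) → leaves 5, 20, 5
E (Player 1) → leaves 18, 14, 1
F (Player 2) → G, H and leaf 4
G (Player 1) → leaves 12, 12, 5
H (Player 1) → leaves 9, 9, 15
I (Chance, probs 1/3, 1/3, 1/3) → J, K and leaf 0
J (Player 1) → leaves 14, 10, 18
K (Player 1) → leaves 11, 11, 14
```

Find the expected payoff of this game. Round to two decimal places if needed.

10.67

C (Player 1): max(10, 0, 0) = 10
D (Chance): 1/3·5 + 1/3·20 + 1/3·5 = 10
E (Player 1): max(18, 14, 1) = 18
B (Player 2): min(10, 10, 18) = 10
G (Player 1): max(12, 12, 5) = 12
H (Player 1): max(9, 9, 15) = 15
F (Player 2): min(12, 15, 4) = 4
J (Player 1): max(14, 10, 18) = 18
K (Player 1): max(11, 11, 14) = 14
I (Chance): 1/3·18 + 1/3·14 + 1/3·0 = 10.67
Root (Player 1): max(10, 4, 10.67) = 10.67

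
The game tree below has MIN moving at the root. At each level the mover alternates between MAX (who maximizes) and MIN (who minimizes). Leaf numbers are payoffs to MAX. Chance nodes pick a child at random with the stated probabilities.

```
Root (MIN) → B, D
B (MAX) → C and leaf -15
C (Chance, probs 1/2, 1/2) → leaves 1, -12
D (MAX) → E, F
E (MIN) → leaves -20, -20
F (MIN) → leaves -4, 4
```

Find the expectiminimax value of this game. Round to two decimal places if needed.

-5.5

C (Chance): 1/2·1 + 1/2·-12 = -5.5
B (MAX): max(-5.5, -15) = -5.5
E (MIN): min(-20, -20) = -20
F (MIN): min(-4, 4) = -4
D (MAX): max(-20, -4) = -4
Root (MIN): min(-5.5, -4) = -5.5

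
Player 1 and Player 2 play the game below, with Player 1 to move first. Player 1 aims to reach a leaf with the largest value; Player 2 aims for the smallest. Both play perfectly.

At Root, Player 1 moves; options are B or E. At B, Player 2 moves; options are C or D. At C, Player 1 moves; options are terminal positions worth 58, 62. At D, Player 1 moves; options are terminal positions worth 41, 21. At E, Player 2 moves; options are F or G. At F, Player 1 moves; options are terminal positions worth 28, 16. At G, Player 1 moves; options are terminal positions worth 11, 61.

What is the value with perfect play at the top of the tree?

41

C (Player 1): max(58, 62) = 62
D (Player 1): max(41, 21) = 41
B (Player 2): min(62, 41) = 41
F (Player 1): max(28, 16) = 28
G (Player 1): max(11, 61) = 61
E (Player 2): min(28, 61) = 28
Root (Player 1): max(41, 28) = 41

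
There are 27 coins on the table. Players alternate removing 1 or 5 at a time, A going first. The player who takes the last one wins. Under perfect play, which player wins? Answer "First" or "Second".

W/L table (W = player to move can force a win):
i:   0  1  2  3  4  5  6  7  8  9 10 11 12 13 14 15 16 17 18 19 20 21 22 23 24 25 26 27
     L  W  L  W  L  W  L  W  L  W  L  W  L  W  L  W  L  W  L  W  L  W  L  W  L  W  L  W
Position 27 is W, so the first player wins.

First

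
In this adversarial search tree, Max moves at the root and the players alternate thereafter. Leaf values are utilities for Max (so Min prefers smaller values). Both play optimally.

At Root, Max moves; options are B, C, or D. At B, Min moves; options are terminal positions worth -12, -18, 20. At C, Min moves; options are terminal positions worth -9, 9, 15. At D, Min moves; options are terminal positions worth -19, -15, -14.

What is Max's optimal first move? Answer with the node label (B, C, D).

C

B (Min): min(-12, -18, 20) = -18
C (Min): min(-9, 9, 15) = -9
D (Min): min(-19, -15, -14) = -19
Root (Max): max(-18, -9, -19) = -9
Max picks the child with the highest value: C (value -9).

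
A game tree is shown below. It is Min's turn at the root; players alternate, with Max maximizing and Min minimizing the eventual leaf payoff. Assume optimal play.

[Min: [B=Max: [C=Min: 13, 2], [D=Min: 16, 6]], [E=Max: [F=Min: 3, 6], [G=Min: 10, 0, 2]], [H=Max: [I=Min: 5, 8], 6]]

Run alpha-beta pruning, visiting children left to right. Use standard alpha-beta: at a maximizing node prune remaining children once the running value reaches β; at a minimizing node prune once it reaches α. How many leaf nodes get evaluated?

10

C [α=-∞,β=+∞]: v=2
D [α=2,β=+∞]: v=6
B [α=-∞,β=+∞]: v=6
F [α=-∞,β=6]: v=3
G [α=3,β=6]: v=0 after child 2 ≤ α → α-cutoff, skip 1
E [α=-∞,β=6]: v=3
I [α=-∞,β=3]: v=5
H [α=-∞,β=3]: v=5 after child 1 ≥ β → β-cutoff, skip 1
Root [α=-∞,β=+∞]: v=3
Leaves evaluated: 10 of 12.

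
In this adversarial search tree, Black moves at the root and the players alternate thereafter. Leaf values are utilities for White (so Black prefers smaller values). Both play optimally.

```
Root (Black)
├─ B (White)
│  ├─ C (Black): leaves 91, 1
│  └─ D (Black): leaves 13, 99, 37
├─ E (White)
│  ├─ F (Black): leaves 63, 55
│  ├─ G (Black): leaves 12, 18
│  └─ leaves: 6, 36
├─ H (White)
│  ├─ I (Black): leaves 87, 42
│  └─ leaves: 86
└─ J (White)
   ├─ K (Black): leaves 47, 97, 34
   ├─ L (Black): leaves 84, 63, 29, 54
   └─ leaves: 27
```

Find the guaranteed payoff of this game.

13

C (Black): min(91, 1) = 1
D (Black): min(13, 99, 37) = 13
B (White): max(1, 13) = 13
F (Black): min(63, 55) = 55
G (Black): min(12, 18) = 12
E (White): max(55, 12, 6, 36) = 55
I (Black): min(87, 42) = 42
H (White): max(42, 86) = 86
K (Black): min(47, 97, 34) = 34
L (Black): min(84, 63, 29, 54) = 29
J (White): max(34, 29, 27) = 34
Root (Black): min(13, 55, 86, 34) = 13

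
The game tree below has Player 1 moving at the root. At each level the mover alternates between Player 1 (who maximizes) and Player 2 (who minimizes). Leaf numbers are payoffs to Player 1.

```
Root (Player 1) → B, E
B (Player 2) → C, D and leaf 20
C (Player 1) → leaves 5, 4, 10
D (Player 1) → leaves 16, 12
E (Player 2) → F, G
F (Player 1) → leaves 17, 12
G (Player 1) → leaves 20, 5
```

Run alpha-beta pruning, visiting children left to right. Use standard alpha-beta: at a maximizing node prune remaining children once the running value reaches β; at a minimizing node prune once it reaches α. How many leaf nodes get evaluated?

C [α=-∞,β=+∞]: v=10
D [α=-∞,β=10]: v=16 after child 1 ≥ β → β-cutoff, skip 1
B [α=-∞,β=+∞]: v=10
F [α=10,β=+∞]: v=17
G [α=10,β=17]: v=20 after child 1 ≥ β → β-cutoff, skip 1
E [α=10,β=+∞]: v=17
Root [α=-∞,β=+∞]: v=17
Leaves evaluated: 8 of 10.

8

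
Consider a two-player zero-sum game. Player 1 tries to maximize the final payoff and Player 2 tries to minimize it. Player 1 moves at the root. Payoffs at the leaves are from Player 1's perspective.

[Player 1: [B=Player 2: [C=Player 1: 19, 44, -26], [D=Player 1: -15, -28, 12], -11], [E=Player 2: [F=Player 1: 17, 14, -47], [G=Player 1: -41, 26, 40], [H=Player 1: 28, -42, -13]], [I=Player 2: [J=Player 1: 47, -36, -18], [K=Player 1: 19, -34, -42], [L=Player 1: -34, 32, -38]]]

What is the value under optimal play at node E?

F: max(17, 14, -47) = 17
G: max(-41, 26, 40) = 40
H: max(28, -42, -13) = 28
E: min(17, 40, 28) = 17

17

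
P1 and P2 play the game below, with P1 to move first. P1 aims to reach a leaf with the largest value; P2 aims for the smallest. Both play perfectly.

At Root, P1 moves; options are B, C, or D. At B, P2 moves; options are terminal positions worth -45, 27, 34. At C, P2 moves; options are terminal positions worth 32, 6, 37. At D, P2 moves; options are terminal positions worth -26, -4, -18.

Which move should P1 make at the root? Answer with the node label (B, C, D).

B (P2): min(-45, 27, 34) = -45
C (P2): min(32, 6, 37) = 6
D (P2): min(-26, -4, -18) = -26
Root (P1): max(-45, 6, -26) = 6
P1 picks the child with the highest value: C (value 6).

C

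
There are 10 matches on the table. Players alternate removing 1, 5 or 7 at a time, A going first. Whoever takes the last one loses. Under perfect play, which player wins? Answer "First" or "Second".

First

Compute winning (W) and losing (L) positions by backward induction:
i:   0  1  2  3  4  5  6  7  8  9 10
     W  L  W  L  W  L  W  L  W  L  W
Position 10 is W, so the first player wins.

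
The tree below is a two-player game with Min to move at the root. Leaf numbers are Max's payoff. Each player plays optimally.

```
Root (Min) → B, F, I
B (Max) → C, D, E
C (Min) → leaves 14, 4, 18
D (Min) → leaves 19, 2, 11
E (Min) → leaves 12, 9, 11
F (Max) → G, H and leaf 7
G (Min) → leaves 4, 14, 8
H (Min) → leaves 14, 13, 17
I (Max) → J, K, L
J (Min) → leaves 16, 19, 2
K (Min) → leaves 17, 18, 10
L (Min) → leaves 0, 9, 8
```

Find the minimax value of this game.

9

C (Min): min(14, 4, 18) = 4
D (Min): min(19, 2, 11) = 2
E (Min): min(12, 9, 11) = 9
B (Max): max(4, 2, 9) = 9
G (Min): min(4, 14, 8) = 4
H (Min): min(14, 13, 17) = 13
F (Max): max(4, 13, 7) = 13
J (Min): min(16, 19, 2) = 2
K (Min): min(17, 18, 10) = 10
L (Min): min(0, 9, 8) = 0
I (Max): max(2, 10, 0) = 10
Root (Min): min(9, 13, 10) = 9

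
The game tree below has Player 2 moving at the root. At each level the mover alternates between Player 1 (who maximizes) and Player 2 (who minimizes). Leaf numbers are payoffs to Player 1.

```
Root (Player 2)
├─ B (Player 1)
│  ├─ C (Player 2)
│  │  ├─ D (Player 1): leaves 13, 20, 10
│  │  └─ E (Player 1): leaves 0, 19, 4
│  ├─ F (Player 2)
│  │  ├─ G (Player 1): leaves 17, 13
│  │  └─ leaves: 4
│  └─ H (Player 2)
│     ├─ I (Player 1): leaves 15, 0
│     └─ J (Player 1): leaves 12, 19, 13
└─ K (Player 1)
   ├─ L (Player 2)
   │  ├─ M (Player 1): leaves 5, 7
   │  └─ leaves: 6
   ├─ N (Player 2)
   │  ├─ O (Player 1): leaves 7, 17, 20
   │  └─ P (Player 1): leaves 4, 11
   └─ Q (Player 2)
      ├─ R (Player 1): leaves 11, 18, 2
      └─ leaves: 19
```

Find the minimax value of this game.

D (Player 1): max(13, 20, 10) = 20
E (Player 1): max(0, 19, 4) = 19
C (Player 2): min(20, 19) = 19
G (Player 1): max(17, 13) = 17
F (Player 2): min(17, 4) = 4
I (Player 1): max(15, 0) = 15
J (Player 1): max(12, 19, 13) = 19
H (Player 2): min(15, 19) = 15
B (Player 1): max(19, 4, 15) = 19
M (Player 1): max(5, 7) = 7
L (Player 2): min(7, 6) = 6
O (Player 1): max(7, 17, 20) = 20
P (Player 1): max(4, 11) = 11
N (Player 2): min(20, 11) = 11
R (Player 1): max(11, 18, 2) = 18
Q (Player 2): min(18, 19) = 18
K (Player 1): max(6, 11, 18) = 18
Root (Player 2): min(19, 18) = 18

18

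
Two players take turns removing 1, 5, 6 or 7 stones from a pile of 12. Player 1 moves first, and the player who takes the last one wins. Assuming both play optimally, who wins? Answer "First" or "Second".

Positions where the player to move wins (W) vs loses (L):
i:   0  1  2  3  4  5  6  7  8  9 10 11 12
     L  W  L  W  L  W  W  W  W  W  W  W  L
Position 12 is L, so the second player wins.

Second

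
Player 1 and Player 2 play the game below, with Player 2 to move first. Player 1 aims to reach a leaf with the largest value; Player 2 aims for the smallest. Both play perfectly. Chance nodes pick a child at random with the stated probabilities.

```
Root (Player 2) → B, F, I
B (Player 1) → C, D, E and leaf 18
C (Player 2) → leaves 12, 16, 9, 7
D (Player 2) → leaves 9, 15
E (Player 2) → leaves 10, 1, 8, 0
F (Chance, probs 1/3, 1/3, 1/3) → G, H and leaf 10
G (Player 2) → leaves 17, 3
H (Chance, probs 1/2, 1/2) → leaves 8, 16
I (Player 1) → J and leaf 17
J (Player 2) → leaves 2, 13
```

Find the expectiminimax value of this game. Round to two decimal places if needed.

C (Player 2): min(12, 16, 9, 7) = 7
D (Player 2): min(9, 15) = 9
E (Player 2): min(10, 1, 8, 0) = 0
B (Player 1): max(7, 9, 0, 18) = 18
G (Player 2): min(17, 3) = 3
H (Chance): 1/2·8 + 1/2·16 = 12
F (Chance): 1/3·3 + 1/3·12 + 1/3·10 = 8.33
J (Player 2): min(2, 13) = 2
I (Player 1): max(2, 17) = 17
Root (Player 2): min(18, 8.33, 17) = 8.33

8.33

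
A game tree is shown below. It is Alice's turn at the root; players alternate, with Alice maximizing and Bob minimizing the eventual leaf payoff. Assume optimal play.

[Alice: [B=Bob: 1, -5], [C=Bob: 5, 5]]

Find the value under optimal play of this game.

5

B (Bob): min(1, -5) = -5
C (Bob): min(5, 5) = 5
Root (Alice): max(-5, 5) = 5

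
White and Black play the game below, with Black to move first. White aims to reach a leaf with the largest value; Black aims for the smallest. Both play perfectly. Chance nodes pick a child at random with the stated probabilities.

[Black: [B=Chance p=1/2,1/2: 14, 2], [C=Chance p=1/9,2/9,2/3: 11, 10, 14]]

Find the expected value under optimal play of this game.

B (Chance): 1/2·14 + 1/2·2 = 8
C (Chance): 1/9·11 + 2/9·10 + 2/3·14 = 12.78
Root (Black): min(8, 12.78) = 8

8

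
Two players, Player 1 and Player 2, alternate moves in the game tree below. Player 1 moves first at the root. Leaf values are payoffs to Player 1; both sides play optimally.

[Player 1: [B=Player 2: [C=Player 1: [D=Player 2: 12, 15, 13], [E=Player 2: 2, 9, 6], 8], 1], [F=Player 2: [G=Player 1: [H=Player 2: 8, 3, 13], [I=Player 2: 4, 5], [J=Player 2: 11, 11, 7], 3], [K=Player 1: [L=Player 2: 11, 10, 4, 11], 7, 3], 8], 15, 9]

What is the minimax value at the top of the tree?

D (Player 2): min(12, 15, 13) = 12
E (Player 2): min(2, 9, 6) = 2
C (Player 1): max(12, 2, 8) = 12
B (Player 2): min(12, 1) = 1
H (Player 2): min(8, 3, 13) = 3
I (Player 2): min(4, 5) = 4
J (Player 2): min(11, 11, 7) = 7
G (Player 1): max(3, 4, 7, 3) = 7
L (Player 2): min(11, 10, 4, 11) = 4
K (Player 1): max(4, 7, 3) = 7
F (Player 2): min(7, 7, 8) = 7
Root (Player 1): max(1, 7, 15, 9) = 15

15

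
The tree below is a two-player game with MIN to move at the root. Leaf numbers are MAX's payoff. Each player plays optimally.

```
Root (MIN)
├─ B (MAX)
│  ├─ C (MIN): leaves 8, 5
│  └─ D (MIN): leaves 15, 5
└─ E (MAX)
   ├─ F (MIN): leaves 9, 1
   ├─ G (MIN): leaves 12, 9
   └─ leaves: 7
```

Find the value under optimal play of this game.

5

C (MIN): min(8, 5) = 5
D (MIN): min(15, 5) = 5
B (MAX): max(5, 5) = 5
F (MIN): min(9, 1) = 1
G (MIN): min(12, 9) = 9
E (MAX): max(1, 9, 7) = 9
Root (MIN): min(5, 9) = 5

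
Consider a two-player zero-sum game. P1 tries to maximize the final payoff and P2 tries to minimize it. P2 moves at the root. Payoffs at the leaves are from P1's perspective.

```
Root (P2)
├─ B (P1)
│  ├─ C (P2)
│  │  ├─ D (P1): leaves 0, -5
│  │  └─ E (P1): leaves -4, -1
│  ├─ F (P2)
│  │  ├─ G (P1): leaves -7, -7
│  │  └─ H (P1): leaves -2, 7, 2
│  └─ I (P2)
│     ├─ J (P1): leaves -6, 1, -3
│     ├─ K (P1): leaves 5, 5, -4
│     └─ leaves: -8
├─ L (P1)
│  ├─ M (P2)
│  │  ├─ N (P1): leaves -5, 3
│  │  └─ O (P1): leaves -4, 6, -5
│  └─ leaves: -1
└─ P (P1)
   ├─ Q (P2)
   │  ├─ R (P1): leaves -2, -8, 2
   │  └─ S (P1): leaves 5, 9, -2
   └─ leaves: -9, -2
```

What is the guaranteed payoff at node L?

N: max(-5, 3) = 3
O: max(-4, 6, -5) = 6
M: min(3, 6) = 3
L: max(3, -1) = 3

3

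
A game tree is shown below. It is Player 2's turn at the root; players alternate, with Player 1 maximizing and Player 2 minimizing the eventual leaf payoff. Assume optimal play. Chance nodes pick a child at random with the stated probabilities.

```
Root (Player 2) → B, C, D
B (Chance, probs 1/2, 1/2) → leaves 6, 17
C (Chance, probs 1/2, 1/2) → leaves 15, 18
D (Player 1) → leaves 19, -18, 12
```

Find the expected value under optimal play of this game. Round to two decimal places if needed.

11.5

B (Chance): 1/2·6 + 1/2·17 = 11.5
C (Chance): 1/2·15 + 1/2·18 = 16.5
D (Player 1): max(19, -18, 12) = 19
Root (Player 2): min(11.5, 16.5, 19) = 11.5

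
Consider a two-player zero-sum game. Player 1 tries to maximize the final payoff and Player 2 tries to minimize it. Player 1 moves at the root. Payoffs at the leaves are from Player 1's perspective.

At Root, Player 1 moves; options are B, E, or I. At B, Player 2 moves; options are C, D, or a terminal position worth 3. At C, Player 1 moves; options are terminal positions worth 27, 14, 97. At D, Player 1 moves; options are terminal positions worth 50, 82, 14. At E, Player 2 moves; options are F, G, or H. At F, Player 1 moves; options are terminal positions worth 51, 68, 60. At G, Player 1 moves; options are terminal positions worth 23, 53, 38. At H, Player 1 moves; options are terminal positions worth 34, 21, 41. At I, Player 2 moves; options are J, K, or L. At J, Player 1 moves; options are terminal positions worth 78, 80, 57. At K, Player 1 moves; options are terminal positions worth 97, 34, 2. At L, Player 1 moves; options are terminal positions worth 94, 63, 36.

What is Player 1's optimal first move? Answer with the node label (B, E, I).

I

C (Player 1): max(27, 14, 97) = 97
D (Player 1): max(50, 82, 14) = 82
B (Player 2): min(97, 82, 3) = 3
F (Player 1): max(51, 68, 60) = 68
G (Player 1): max(23, 53, 38) = 53
H (Player 1): max(34, 21, 41) = 41
E (Player 2): min(68, 53, 41) = 41
J (Player 1): max(78, 80, 57) = 80
K (Player 1): max(97, 34, 2) = 97
L (Player 1): max(94, 63, 36) = 94
I (Player 2): min(80, 97, 94) = 80
Root (Player 1): max(3, 41, 80) = 80
Player 1 picks the child with the highest value: I (value 80).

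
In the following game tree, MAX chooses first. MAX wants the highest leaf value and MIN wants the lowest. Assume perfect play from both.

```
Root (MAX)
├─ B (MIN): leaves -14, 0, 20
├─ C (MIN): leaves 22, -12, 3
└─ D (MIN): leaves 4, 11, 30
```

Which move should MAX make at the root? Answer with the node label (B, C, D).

B (MIN): min(-14, 0, 20) = -14
C (MIN): min(22, -12, 3) = -12
D (MIN): min(4, 11, 30) = 4
Root (MAX): max(-14, -12, 4) = 4
MAX picks the child with the highest value: D (value 4).

D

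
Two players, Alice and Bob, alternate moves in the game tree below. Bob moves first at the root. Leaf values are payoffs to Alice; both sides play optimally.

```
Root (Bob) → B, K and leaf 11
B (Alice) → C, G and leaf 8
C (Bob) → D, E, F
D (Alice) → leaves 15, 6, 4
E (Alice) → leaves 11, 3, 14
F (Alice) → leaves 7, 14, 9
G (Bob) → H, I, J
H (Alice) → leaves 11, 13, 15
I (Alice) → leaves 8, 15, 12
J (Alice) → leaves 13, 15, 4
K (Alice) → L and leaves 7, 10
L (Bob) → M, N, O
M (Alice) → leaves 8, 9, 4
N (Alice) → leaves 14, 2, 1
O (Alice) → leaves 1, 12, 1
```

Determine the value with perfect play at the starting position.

D (Alice): max(15, 6, 4) = 15
E (Alice): max(11, 3, 14) = 14
F (Alice): max(7, 14, 9) = 14
C (Bob): min(15, 14, 14) = 14
H (Alice): max(11, 13, 15) = 15
I (Alice): max(8, 15, 12) = 15
J (Alice): max(13, 15, 4) = 15
G (Bob): min(15, 15, 15) = 15
B (Alice): max(14, 15, 8) = 15
M (Alice): max(8, 9, 4) = 9
N (Alice): max(14, 2, 1) = 14
O (Alice): max(1, 12, 1) = 12
L (Bob): min(9, 14, 12) = 9
K (Alice): max(9, 7, 10) = 10
Root (Bob): min(15, 10, 11) = 10

10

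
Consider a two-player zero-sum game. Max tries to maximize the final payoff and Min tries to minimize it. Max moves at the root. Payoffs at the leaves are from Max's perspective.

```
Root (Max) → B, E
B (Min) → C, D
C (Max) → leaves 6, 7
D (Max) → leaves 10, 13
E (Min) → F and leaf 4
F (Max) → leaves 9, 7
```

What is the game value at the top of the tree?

7

C (Max): max(6, 7) = 7
D (Max): max(10, 13) = 13
B (Min): min(7, 13) = 7
F (Max): max(9, 7) = 9
E (Min): min(9, 4) = 4
Root (Max): max(7, 4) = 7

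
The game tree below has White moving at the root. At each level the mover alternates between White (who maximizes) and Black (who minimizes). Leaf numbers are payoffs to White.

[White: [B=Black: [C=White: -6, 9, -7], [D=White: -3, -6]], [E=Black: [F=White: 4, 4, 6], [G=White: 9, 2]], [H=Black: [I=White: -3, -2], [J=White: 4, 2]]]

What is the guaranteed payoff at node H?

I: max(-3, -2) = -2
J: max(4, 2) = 4
H: min(-2, 4) = -2

-2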